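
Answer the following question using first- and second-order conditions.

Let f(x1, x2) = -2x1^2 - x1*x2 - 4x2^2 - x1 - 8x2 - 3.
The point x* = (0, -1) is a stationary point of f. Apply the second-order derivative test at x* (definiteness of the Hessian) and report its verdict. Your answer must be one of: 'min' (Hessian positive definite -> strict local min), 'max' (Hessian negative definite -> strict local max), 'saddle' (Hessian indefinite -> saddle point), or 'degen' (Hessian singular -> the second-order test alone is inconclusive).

Compute the Hessian H = grad^2 f:
  H = [[-4, -1], [-1, -8]]
Verify stationarity: grad f(x*) = H x* + g = (0, 0).
Eigenvalues of H: -8.2361, -3.7639.
Both eigenvalues < 0, so H is negative definite -> x* is a strict local max.

max


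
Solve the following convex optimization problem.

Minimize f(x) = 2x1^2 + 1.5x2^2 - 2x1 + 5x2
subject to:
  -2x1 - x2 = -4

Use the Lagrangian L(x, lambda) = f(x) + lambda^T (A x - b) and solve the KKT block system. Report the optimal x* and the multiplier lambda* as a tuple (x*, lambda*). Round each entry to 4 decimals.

Form the Lagrangian:
  L(x, lambda) = (1/2) x^T Q x + c^T x + lambda^T (A x - b)
Stationarity (grad_x L = 0): Q x + c + A^T lambda = 0.
Primal feasibility: A x = b.

This gives the KKT block system:
  [ Q   A^T ] [ x     ]   [-c ]
  [ A    0  ] [ lambda ] = [ b ]

Solving the linear system:
  x*      = (2.25, -0.5)
  lambda* = (3.5)
  f(x*)   = 3.5

x* = (2.25, -0.5), lambda* = (3.5)


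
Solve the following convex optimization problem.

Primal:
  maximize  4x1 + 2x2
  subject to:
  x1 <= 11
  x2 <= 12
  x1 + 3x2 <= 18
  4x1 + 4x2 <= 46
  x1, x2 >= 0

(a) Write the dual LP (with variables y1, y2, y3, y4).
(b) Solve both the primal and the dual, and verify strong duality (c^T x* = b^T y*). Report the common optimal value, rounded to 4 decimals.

The standard primal-dual pair for 'max c^T x s.t. A x <= b, x >= 0' is:
  Dual:  min b^T y  s.t.  A^T y >= c,  y >= 0.

So the dual LP is:
  minimize  11y1 + 12y2 + 18y3 + 46y4
  subject to:
    y1 + y3 + 4y4 >= 4
    y2 + 3y3 + 4y4 >= 2
    y1, y2, y3, y4 >= 0

Solving the primal: x* = (11, 0.5).
  primal value c^T x* = 45.
Solving the dual: y* = (2, 0, 0, 0.5).
  dual value b^T y* = 45.
Strong duality: c^T x* = b^T y*. Confirmed.

45


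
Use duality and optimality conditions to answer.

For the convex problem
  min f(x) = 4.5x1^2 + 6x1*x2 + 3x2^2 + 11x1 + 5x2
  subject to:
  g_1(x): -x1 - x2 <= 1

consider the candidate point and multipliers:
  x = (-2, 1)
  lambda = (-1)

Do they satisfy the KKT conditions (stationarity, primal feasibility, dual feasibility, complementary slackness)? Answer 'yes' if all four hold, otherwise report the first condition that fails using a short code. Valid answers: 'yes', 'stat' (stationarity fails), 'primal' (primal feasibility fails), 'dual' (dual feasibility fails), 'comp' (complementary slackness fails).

Gradient of f: grad f(x) = Q x + c = (-1, -1)
Constraint values g_i(x) = a_i^T x - b_i:
  g_1((-2, 1)) = 0
Stationarity residual: grad f(x) + sum_i lambda_i a_i = (0, 0)
  -> stationarity OK
Primal feasibility (all g_i <= 0): OK
Dual feasibility (all lambda_i >= 0): FAILS
Complementary slackness (lambda_i * g_i(x) = 0 for all i): OK

Verdict: the first failing condition is dual_feasibility -> dual.

dual


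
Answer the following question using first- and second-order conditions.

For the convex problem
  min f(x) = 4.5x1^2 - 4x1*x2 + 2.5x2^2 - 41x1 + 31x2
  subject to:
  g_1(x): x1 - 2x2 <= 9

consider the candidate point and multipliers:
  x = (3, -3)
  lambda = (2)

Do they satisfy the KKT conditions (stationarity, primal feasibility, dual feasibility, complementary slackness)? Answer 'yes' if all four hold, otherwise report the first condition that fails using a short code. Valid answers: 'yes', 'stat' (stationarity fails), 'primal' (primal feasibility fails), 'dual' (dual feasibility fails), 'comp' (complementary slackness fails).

Gradient of f: grad f(x) = Q x + c = (-2, 4)
Constraint values g_i(x) = a_i^T x - b_i:
  g_1((3, -3)) = 0
Stationarity residual: grad f(x) + sum_i lambda_i a_i = (0, 0)
  -> stationarity OK
Primal feasibility (all g_i <= 0): OK
Dual feasibility (all lambda_i >= 0): OK
Complementary slackness (lambda_i * g_i(x) = 0 for all i): OK

Verdict: yes, KKT holds.

yes


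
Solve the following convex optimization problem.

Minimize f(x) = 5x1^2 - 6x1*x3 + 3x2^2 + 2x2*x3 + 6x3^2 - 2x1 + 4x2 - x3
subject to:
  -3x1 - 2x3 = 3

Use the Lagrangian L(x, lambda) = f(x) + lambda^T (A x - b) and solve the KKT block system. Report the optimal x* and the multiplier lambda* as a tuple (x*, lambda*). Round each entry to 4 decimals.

Form the Lagrangian:
  L(x, lambda) = (1/2) x^T Q x + c^T x + lambda^T (A x - b)
Stationarity (grad_x L = 0): Q x + c + A^T lambda = 0.
Primal feasibility: A x = b.

This gives the KKT block system:
  [ Q   A^T ] [ x     ]   [-c ]
  [ A    0  ] [ lambda ] = [ b ]

Solving the linear system:
  x*      = (-0.6729, -0.5031, -0.4907)
  lambda* = (-1.9283)
  f(x*)   = 2.8045

x* = (-0.6729, -0.5031, -0.4907), lambda* = (-1.9283)


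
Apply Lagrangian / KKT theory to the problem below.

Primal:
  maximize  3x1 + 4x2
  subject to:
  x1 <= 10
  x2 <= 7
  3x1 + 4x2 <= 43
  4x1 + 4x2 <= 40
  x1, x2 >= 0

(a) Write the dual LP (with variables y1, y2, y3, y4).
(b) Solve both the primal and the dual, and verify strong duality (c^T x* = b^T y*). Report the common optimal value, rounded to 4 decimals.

The standard primal-dual pair for 'max c^T x s.t. A x <= b, x >= 0' is:
  Dual:  min b^T y  s.t.  A^T y >= c,  y >= 0.

So the dual LP is:
  minimize  10y1 + 7y2 + 43y3 + 40y4
  subject to:
    y1 + 3y3 + 4y4 >= 3
    y2 + 4y3 + 4y4 >= 4
    y1, y2, y3, y4 >= 0

Solving the primal: x* = (3, 7).
  primal value c^T x* = 37.
Solving the dual: y* = (0, 1, 0, 0.75).
  dual value b^T y* = 37.
Strong duality: c^T x* = b^T y*. Confirmed.

37


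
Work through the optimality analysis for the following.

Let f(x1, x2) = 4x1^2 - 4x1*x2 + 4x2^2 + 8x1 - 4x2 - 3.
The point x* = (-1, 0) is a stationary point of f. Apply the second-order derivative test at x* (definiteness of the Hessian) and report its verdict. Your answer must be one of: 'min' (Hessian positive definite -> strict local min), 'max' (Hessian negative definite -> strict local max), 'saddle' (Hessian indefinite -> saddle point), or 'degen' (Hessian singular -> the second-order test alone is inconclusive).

Compute the Hessian H = grad^2 f:
  H = [[8, -4], [-4, 8]]
Verify stationarity: grad f(x*) = H x* + g = (0, 0).
Eigenvalues of H: 4, 12.
Both eigenvalues > 0, so H is positive definite -> x* is a strict local min.

min


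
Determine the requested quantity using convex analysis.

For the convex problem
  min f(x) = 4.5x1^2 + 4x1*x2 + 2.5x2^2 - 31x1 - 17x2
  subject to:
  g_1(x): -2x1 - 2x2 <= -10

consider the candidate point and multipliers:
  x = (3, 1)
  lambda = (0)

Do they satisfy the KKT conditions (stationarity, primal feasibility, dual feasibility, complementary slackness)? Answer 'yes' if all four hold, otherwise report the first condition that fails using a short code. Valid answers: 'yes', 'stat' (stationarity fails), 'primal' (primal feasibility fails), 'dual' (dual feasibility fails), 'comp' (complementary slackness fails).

Gradient of f: grad f(x) = Q x + c = (0, 0)
Constraint values g_i(x) = a_i^T x - b_i:
  g_1((3, 1)) = 2
Stationarity residual: grad f(x) + sum_i lambda_i a_i = (0, 0)
  -> stationarity OK
Primal feasibility (all g_i <= 0): FAILS
Dual feasibility (all lambda_i >= 0): OK
Complementary slackness (lambda_i * g_i(x) = 0 for all i): OK

Verdict: the first failing condition is primal_feasibility -> primal.

primal


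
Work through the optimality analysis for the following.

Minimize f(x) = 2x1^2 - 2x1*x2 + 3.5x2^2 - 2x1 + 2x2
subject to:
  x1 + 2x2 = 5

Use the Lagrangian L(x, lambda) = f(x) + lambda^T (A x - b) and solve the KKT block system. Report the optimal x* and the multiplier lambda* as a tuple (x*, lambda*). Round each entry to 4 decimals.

Form the Lagrangian:
  L(x, lambda) = (1/2) x^T Q x + c^T x + lambda^T (A x - b)
Stationarity (grad_x L = 0): Q x + c + A^T lambda = 0.
Primal feasibility: A x = b.

This gives the KKT block system:
  [ Q   A^T ] [ x     ]   [-c ]
  [ A    0  ] [ lambda ] = [ b ]

Solving the linear system:
  x*      = (2.1613, 1.4194)
  lambda* = (-3.8065)
  f(x*)   = 8.7742

x* = (2.1613, 1.4194), lambda* = (-3.8065)


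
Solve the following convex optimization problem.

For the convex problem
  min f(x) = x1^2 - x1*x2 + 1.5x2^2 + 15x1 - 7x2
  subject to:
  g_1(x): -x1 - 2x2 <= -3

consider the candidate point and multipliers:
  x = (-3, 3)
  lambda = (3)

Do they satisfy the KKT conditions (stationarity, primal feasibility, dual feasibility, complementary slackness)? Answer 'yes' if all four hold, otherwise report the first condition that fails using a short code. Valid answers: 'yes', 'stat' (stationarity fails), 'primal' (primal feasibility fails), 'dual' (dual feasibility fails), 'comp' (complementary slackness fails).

Gradient of f: grad f(x) = Q x + c = (6, 5)
Constraint values g_i(x) = a_i^T x - b_i:
  g_1((-3, 3)) = 0
Stationarity residual: grad f(x) + sum_i lambda_i a_i = (3, -1)
  -> stationarity FAILS
Primal feasibility (all g_i <= 0): OK
Dual feasibility (all lambda_i >= 0): OK
Complementary slackness (lambda_i * g_i(x) = 0 for all i): OK

Verdict: the first failing condition is stationarity -> stat.

stat


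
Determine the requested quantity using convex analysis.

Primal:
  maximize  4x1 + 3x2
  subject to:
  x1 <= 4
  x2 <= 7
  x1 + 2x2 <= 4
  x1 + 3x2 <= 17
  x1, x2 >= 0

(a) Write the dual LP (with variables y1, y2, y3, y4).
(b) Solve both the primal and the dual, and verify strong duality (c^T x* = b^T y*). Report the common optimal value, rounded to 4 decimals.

The standard primal-dual pair for 'max c^T x s.t. A x <= b, x >= 0' is:
  Dual:  min b^T y  s.t.  A^T y >= c,  y >= 0.

So the dual LP is:
  minimize  4y1 + 7y2 + 4y3 + 17y4
  subject to:
    y1 + y3 + y4 >= 4
    y2 + 2y3 + 3y4 >= 3
    y1, y2, y3, y4 >= 0

Solving the primal: x* = (4, 0).
  primal value c^T x* = 16.
Solving the dual: y* = (2.5, 0, 1.5, 0).
  dual value b^T y* = 16.
Strong duality: c^T x* = b^T y*. Confirmed.

16


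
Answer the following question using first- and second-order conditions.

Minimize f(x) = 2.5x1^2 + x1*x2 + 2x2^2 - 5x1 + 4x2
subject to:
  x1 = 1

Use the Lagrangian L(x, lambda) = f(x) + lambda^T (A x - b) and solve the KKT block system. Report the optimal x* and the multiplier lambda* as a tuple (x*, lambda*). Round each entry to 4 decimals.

Form the Lagrangian:
  L(x, lambda) = (1/2) x^T Q x + c^T x + lambda^T (A x - b)
Stationarity (grad_x L = 0): Q x + c + A^T lambda = 0.
Primal feasibility: A x = b.

This gives the KKT block system:
  [ Q   A^T ] [ x     ]   [-c ]
  [ A    0  ] [ lambda ] = [ b ]

Solving the linear system:
  x*      = (1, -1.25)
  lambda* = (1.25)
  f(x*)   = -5.625

x* = (1, -1.25), lambda* = (1.25)


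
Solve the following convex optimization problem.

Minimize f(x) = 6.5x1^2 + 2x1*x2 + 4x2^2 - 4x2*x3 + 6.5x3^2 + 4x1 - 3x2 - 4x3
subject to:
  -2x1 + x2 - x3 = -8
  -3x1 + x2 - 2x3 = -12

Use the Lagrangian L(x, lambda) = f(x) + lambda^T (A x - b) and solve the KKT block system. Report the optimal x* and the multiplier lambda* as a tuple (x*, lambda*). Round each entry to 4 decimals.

Form the Lagrangian:
  L(x, lambda) = (1/2) x^T Q x + c^T x + lambda^T (A x - b)
Stationarity (grad_x L = 0): Q x + c + A^T lambda = 0.
Primal feasibility: A x = b.

This gives the KKT block system:
  [ Q   A^T ] [ x     ]   [-c ]
  [ A    0  ] [ lambda ] = [ b ]

Solving the linear system:
  x*      = (2.587, -1.413, 1.413)
  lambda* = (9.5435, 5.2391)
  f(x*)   = 74.0761

x* = (2.587, -1.413, 1.413), lambda* = (9.5435, 5.2391)


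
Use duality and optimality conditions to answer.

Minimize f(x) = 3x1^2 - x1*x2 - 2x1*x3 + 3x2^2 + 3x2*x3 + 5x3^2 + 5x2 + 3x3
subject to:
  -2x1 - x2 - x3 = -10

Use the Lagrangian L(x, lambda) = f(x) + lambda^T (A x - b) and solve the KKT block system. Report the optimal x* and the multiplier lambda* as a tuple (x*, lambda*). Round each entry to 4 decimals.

Form the Lagrangian:
  L(x, lambda) = (1/2) x^T Q x + c^T x + lambda^T (A x - b)
Stationarity (grad_x L = 0): Q x + c + A^T lambda = 0.
Primal feasibility: A x = b.

This gives the KKT block system:
  [ Q   A^T ] [ x     ]   [-c ]
  [ A    0  ] [ lambda ] = [ b ]

Solving the linear system:
  x*      = (3.9365, 0.8952, 1.2317)
  lambda* = (10.1302)
  f(x*)   = 54.7365

x* = (3.9365, 0.8952, 1.2317), lambda* = (10.1302)


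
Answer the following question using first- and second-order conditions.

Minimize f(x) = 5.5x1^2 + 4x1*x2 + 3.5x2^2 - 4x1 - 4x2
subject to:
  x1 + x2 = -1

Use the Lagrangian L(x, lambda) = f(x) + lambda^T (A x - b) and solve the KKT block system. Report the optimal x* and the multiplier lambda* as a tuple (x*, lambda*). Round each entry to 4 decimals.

Form the Lagrangian:
  L(x, lambda) = (1/2) x^T Q x + c^T x + lambda^T (A x - b)
Stationarity (grad_x L = 0): Q x + c + A^T lambda = 0.
Primal feasibility: A x = b.

This gives the KKT block system:
  [ Q   A^T ] [ x     ]   [-c ]
  [ A    0  ] [ lambda ] = [ b ]

Solving the linear system:
  x*      = (-0.3, -0.7)
  lambda* = (10.1)
  f(x*)   = 7.05

x* = (-0.3, -0.7), lambda* = (10.1)


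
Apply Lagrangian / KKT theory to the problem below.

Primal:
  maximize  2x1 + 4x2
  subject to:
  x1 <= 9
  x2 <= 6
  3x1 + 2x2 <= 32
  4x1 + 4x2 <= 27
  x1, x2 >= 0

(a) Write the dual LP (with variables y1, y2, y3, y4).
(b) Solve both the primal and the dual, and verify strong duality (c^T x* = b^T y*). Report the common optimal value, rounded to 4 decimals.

The standard primal-dual pair for 'max c^T x s.t. A x <= b, x >= 0' is:
  Dual:  min b^T y  s.t.  A^T y >= c,  y >= 0.

So the dual LP is:
  minimize  9y1 + 6y2 + 32y3 + 27y4
  subject to:
    y1 + 3y3 + 4y4 >= 2
    y2 + 2y3 + 4y4 >= 4
    y1, y2, y3, y4 >= 0

Solving the primal: x* = (0.75, 6).
  primal value c^T x* = 25.5.
Solving the dual: y* = (0, 2, 0, 0.5).
  dual value b^T y* = 25.5.
Strong duality: c^T x* = b^T y*. Confirmed.

25.5


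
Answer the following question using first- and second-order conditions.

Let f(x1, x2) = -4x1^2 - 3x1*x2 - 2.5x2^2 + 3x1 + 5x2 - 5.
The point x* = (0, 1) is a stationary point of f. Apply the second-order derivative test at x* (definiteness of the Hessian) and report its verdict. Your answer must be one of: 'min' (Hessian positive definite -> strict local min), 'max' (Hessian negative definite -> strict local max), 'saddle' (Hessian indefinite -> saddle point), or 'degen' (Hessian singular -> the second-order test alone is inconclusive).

Compute the Hessian H = grad^2 f:
  H = [[-8, -3], [-3, -5]]
Verify stationarity: grad f(x*) = H x* + g = (0, 0).
Eigenvalues of H: -9.8541, -3.1459.
Both eigenvalues < 0, so H is negative definite -> x* is a strict local max.

max


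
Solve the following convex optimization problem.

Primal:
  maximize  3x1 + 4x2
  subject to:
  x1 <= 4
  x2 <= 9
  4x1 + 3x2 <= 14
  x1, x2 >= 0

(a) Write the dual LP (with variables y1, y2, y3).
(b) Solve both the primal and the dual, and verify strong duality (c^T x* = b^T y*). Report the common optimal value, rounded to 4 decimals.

The standard primal-dual pair for 'max c^T x s.t. A x <= b, x >= 0' is:
  Dual:  min b^T y  s.t.  A^T y >= c,  y >= 0.

So the dual LP is:
  minimize  4y1 + 9y2 + 14y3
  subject to:
    y1 + 4y3 >= 3
    y2 + 3y3 >= 4
    y1, y2, y3 >= 0

Solving the primal: x* = (0, 4.6667).
  primal value c^T x* = 18.6667.
Solving the dual: y* = (0, 0, 1.3333).
  dual value b^T y* = 18.6667.
Strong duality: c^T x* = b^T y*. Confirmed.

18.6667


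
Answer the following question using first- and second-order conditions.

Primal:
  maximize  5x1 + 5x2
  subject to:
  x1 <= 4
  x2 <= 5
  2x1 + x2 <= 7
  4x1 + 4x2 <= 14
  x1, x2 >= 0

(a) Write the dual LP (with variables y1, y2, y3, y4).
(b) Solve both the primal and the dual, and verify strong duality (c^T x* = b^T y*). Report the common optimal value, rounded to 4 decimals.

The standard primal-dual pair for 'max c^T x s.t. A x <= b, x >= 0' is:
  Dual:  min b^T y  s.t.  A^T y >= c,  y >= 0.

So the dual LP is:
  minimize  4y1 + 5y2 + 7y3 + 14y4
  subject to:
    y1 + 2y3 + 4y4 >= 5
    y2 + y3 + 4y4 >= 5
    y1, y2, y3, y4 >= 0

Solving the primal: x* = (3.5, 0).
  primal value c^T x* = 17.5.
Solving the dual: y* = (0, 0, 0, 1.25).
  dual value b^T y* = 17.5.
Strong duality: c^T x* = b^T y*. Confirmed.

17.5


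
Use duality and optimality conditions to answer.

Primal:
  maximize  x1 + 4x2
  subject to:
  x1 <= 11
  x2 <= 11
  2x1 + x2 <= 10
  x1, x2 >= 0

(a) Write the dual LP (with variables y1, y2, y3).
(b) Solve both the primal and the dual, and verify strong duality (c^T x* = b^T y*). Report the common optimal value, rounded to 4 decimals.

The standard primal-dual pair for 'max c^T x s.t. A x <= b, x >= 0' is:
  Dual:  min b^T y  s.t.  A^T y >= c,  y >= 0.

So the dual LP is:
  minimize  11y1 + 11y2 + 10y3
  subject to:
    y1 + 2y3 >= 1
    y2 + y3 >= 4
    y1, y2, y3 >= 0

Solving the primal: x* = (0, 10).
  primal value c^T x* = 40.
Solving the dual: y* = (0, 0, 4).
  dual value b^T y* = 40.
Strong duality: c^T x* = b^T y*. Confirmed.

40


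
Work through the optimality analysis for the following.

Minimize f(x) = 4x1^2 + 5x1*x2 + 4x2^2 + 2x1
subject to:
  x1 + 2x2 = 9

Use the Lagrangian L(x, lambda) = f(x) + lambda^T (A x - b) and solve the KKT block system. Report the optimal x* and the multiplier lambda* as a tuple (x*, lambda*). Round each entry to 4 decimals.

Form the Lagrangian:
  L(x, lambda) = (1/2) x^T Q x + c^T x + lambda^T (A x - b)
Stationarity (grad_x L = 0): Q x + c + A^T lambda = 0.
Primal feasibility: A x = b.

This gives the KKT block system:
  [ Q   A^T ] [ x     ]   [-c ]
  [ A    0  ] [ lambda ] = [ b ]

Solving the linear system:
  x*      = (-1.3, 5.15)
  lambda* = (-17.35)
  f(x*)   = 76.775

x* = (-1.3, 5.15), lambda* = (-17.35)


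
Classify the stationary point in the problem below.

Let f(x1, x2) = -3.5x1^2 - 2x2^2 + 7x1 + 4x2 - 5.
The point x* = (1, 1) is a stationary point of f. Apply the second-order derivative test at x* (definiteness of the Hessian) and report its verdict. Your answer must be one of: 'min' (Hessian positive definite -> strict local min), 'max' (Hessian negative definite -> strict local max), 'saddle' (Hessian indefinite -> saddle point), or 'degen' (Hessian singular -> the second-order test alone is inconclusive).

Compute the Hessian H = grad^2 f:
  H = [[-7, 0], [0, -4]]
Verify stationarity: grad f(x*) = H x* + g = (0, 0).
Eigenvalues of H: -7, -4.
Both eigenvalues < 0, so H is negative definite -> x* is a strict local max.

max


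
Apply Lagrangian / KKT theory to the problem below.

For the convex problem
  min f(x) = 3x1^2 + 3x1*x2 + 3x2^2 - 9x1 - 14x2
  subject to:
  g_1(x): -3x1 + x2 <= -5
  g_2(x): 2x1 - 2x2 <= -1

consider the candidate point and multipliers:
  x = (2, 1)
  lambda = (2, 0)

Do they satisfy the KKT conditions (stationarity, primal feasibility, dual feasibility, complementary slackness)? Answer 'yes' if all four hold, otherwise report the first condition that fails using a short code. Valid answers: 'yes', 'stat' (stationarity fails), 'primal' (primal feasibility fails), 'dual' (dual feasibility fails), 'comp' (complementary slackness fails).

Gradient of f: grad f(x) = Q x + c = (6, -2)
Constraint values g_i(x) = a_i^T x - b_i:
  g_1((2, 1)) = 0
  g_2((2, 1)) = 3
Stationarity residual: grad f(x) + sum_i lambda_i a_i = (0, 0)
  -> stationarity OK
Primal feasibility (all g_i <= 0): FAILS
Dual feasibility (all lambda_i >= 0): OK
Complementary slackness (lambda_i * g_i(x) = 0 for all i): OK

Verdict: the first failing condition is primal_feasibility -> primal.

primal


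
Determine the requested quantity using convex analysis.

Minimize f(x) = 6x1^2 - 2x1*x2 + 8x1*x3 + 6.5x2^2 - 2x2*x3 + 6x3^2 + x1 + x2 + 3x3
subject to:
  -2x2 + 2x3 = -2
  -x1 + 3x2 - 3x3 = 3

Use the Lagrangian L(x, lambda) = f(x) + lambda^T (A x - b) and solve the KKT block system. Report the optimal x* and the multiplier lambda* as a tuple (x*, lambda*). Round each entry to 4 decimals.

Form the Lagrangian:
  L(x, lambda) = (1/2) x^T Q x + c^T x + lambda^T (A x - b)
Stationarity (grad_x L = 0): Q x + c + A^T lambda = 0.
Primal feasibility: A x = b.

This gives the KKT block system:
  [ Q   A^T ] [ x     ]   [-c ]
  [ A    0  ] [ lambda ] = [ b ]

Solving the linear system:
  x*      = (0, 0.2857, -0.7143)
  lambda* = (-4.8571, -5.2857)
  f(x*)   = 2.1429

x* = (0, 0.2857, -0.7143), lambda* = (-4.8571, -5.2857)


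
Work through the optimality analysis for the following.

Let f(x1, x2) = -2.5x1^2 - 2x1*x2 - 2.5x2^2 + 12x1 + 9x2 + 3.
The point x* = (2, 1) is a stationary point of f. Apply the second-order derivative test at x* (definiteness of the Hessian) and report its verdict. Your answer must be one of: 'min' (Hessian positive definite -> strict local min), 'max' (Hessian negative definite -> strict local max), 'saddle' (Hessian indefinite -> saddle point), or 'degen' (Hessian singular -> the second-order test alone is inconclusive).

Compute the Hessian H = grad^2 f:
  H = [[-5, -2], [-2, -5]]
Verify stationarity: grad f(x*) = H x* + g = (0, 0).
Eigenvalues of H: -7, -3.
Both eigenvalues < 0, so H is negative definite -> x* is a strict local max.

max


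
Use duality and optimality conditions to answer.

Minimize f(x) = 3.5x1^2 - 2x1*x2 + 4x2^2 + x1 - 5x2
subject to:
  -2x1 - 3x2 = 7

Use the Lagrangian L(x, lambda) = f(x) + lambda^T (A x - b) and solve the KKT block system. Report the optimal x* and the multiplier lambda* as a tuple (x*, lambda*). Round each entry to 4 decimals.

Form the Lagrangian:
  L(x, lambda) = (1/2) x^T Q x + c^T x + lambda^T (A x - b)
Stationarity (grad_x L = 0): Q x + c + A^T lambda = 0.
Primal feasibility: A x = b.

This gives the KKT block system:
  [ Q   A^T ] [ x     ]   [-c ]
  [ A    0  ] [ lambda ] = [ b ]

Solving the linear system:
  x*      = (-1.6218, -1.2521)
  lambda* = (-3.9244)
  f(x*)   = 16.0546

x* = (-1.6218, -1.2521), lambda* = (-3.9244)


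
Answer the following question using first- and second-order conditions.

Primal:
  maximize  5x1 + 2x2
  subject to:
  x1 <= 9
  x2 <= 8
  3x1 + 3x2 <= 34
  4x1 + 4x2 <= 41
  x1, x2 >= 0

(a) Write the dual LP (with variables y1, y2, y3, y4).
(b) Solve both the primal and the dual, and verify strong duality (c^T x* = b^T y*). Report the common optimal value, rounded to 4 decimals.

The standard primal-dual pair for 'max c^T x s.t. A x <= b, x >= 0' is:
  Dual:  min b^T y  s.t.  A^T y >= c,  y >= 0.

So the dual LP is:
  minimize  9y1 + 8y2 + 34y3 + 41y4
  subject to:
    y1 + 3y3 + 4y4 >= 5
    y2 + 3y3 + 4y4 >= 2
    y1, y2, y3, y4 >= 0

Solving the primal: x* = (9, 1.25).
  primal value c^T x* = 47.5.
Solving the dual: y* = (3, 0, 0, 0.5).
  dual value b^T y* = 47.5.
Strong duality: c^T x* = b^T y*. Confirmed.

47.5


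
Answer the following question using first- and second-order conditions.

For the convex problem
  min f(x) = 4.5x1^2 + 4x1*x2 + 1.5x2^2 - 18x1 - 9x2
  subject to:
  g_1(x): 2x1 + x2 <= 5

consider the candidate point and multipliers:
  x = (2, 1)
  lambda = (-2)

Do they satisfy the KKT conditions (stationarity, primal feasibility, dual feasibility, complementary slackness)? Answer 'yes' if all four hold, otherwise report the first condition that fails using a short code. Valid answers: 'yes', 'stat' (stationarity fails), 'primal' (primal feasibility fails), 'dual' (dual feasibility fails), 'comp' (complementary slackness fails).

Gradient of f: grad f(x) = Q x + c = (4, 2)
Constraint values g_i(x) = a_i^T x - b_i:
  g_1((2, 1)) = 0
Stationarity residual: grad f(x) + sum_i lambda_i a_i = (0, 0)
  -> stationarity OK
Primal feasibility (all g_i <= 0): OK
Dual feasibility (all lambda_i >= 0): FAILS
Complementary slackness (lambda_i * g_i(x) = 0 for all i): OK

Verdict: the first failing condition is dual_feasibility -> dual.

dual


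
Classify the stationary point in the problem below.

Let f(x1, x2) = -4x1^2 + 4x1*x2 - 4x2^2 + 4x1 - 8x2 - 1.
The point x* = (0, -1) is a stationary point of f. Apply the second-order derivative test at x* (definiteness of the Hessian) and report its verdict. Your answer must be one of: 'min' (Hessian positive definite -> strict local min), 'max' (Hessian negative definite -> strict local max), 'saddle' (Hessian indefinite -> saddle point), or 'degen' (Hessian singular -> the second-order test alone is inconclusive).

Compute the Hessian H = grad^2 f:
  H = [[-8, 4], [4, -8]]
Verify stationarity: grad f(x*) = H x* + g = (0, 0).
Eigenvalues of H: -12, -4.
Both eigenvalues < 0, so H is negative definite -> x* is a strict local max.

max


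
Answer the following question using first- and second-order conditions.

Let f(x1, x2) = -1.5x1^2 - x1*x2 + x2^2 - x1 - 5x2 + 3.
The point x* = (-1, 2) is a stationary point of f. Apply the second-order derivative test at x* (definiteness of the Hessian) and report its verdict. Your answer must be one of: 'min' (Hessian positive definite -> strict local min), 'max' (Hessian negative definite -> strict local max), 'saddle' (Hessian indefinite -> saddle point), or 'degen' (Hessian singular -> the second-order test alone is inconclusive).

Compute the Hessian H = grad^2 f:
  H = [[-3, -1], [-1, 2]]
Verify stationarity: grad f(x*) = H x* + g = (0, 0).
Eigenvalues of H: -3.1926, 2.1926.
Eigenvalues have mixed signs, so H is indefinite -> x* is a saddle point.

saddle


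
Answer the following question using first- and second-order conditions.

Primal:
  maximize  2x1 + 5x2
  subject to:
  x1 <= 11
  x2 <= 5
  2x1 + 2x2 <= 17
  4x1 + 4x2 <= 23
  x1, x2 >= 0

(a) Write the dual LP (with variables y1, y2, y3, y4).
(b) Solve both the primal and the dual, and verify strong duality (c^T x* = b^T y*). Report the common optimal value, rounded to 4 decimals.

The standard primal-dual pair for 'max c^T x s.t. A x <= b, x >= 0' is:
  Dual:  min b^T y  s.t.  A^T y >= c,  y >= 0.

So the dual LP is:
  minimize  11y1 + 5y2 + 17y3 + 23y4
  subject to:
    y1 + 2y3 + 4y4 >= 2
    y2 + 2y3 + 4y4 >= 5
    y1, y2, y3, y4 >= 0

Solving the primal: x* = (0.75, 5).
  primal value c^T x* = 26.5.
Solving the dual: y* = (0, 3, 0, 0.5).
  dual value b^T y* = 26.5.
Strong duality: c^T x* = b^T y*. Confirmed.

26.5


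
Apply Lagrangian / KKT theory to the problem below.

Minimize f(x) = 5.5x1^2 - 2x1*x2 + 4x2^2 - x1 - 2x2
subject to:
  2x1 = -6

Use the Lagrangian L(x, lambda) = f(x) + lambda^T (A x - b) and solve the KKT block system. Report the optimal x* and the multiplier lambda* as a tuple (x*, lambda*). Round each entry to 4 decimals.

Form the Lagrangian:
  L(x, lambda) = (1/2) x^T Q x + c^T x + lambda^T (A x - b)
Stationarity (grad_x L = 0): Q x + c + A^T lambda = 0.
Primal feasibility: A x = b.

This gives the KKT block system:
  [ Q   A^T ] [ x     ]   [-c ]
  [ A    0  ] [ lambda ] = [ b ]

Solving the linear system:
  x*      = (-3, -0.5)
  lambda* = (16.5)
  f(x*)   = 51.5

x* = (-3, -0.5), lambda* = (16.5)


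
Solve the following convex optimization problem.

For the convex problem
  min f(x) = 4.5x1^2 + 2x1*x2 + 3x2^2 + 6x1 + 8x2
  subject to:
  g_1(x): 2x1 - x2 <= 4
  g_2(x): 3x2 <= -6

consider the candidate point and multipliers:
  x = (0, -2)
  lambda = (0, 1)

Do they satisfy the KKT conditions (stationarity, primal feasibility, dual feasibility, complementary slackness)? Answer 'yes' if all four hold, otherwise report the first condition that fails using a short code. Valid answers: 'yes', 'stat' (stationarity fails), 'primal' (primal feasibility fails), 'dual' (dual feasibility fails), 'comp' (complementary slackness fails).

Gradient of f: grad f(x) = Q x + c = (2, -4)
Constraint values g_i(x) = a_i^T x - b_i:
  g_1((0, -2)) = -2
  g_2((0, -2)) = 0
Stationarity residual: grad f(x) + sum_i lambda_i a_i = (2, -1)
  -> stationarity FAILS
Primal feasibility (all g_i <= 0): OK
Dual feasibility (all lambda_i >= 0): OK
Complementary slackness (lambda_i * g_i(x) = 0 for all i): OK

Verdict: the first failing condition is stationarity -> stat.

stat


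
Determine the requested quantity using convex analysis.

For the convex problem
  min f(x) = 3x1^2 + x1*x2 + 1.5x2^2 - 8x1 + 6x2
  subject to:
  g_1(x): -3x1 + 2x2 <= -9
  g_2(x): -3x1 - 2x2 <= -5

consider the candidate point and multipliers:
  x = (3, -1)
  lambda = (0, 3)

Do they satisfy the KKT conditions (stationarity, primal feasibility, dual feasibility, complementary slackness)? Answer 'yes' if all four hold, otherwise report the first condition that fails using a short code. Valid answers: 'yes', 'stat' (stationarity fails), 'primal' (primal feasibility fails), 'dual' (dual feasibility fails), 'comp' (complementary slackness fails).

Gradient of f: grad f(x) = Q x + c = (9, 6)
Constraint values g_i(x) = a_i^T x - b_i:
  g_1((3, -1)) = -2
  g_2((3, -1)) = -2
Stationarity residual: grad f(x) + sum_i lambda_i a_i = (0, 0)
  -> stationarity OK
Primal feasibility (all g_i <= 0): OK
Dual feasibility (all lambda_i >= 0): OK
Complementary slackness (lambda_i * g_i(x) = 0 for all i): FAILS

Verdict: the first failing condition is complementary_slackness -> comp.

comp


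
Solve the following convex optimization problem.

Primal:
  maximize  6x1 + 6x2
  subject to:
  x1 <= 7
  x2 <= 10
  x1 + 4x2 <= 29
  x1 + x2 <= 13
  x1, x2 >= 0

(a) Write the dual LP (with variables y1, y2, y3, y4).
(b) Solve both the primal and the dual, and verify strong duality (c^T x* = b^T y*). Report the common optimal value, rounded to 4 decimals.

The standard primal-dual pair for 'max c^T x s.t. A x <= b, x >= 0' is:
  Dual:  min b^T y  s.t.  A^T y >= c,  y >= 0.

So the dual LP is:
  minimize  7y1 + 10y2 + 29y3 + 13y4
  subject to:
    y1 + y3 + y4 >= 6
    y2 + 4y3 + y4 >= 6
    y1, y2, y3, y4 >= 0

Solving the primal: x* = (7, 5.5).
  primal value c^T x* = 75.
Solving the dual: y* = (4.5, 0, 1.5, 0).
  dual value b^T y* = 75.
Strong duality: c^T x* = b^T y*. Confirmed.

75


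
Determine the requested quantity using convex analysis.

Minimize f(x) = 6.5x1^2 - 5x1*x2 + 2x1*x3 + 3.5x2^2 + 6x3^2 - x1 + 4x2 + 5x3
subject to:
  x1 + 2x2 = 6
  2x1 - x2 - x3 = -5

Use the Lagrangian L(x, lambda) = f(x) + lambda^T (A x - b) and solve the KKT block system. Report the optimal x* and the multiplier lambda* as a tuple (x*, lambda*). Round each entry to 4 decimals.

Form the Lagrangian:
  L(x, lambda) = (1/2) x^T Q x + c^T x + lambda^T (A x - b)
Stationarity (grad_x L = 0): Q x + c + A^T lambda = 0.
Primal feasibility: A x = b.

This gives the KKT block system:
  [ Q   A^T ] [ x     ]   [-c ]
  [ A    0  ] [ lambda ] = [ b ]

Solving the linear system:
  x*      = (-0.4582, 3.2291, 0.8544)
  lambda* = (-7.2792, 14.3365)
  f(x*)   = 66.5024

x* = (-0.4582, 3.2291, 0.8544), lambda* = (-7.2792, 14.3365)


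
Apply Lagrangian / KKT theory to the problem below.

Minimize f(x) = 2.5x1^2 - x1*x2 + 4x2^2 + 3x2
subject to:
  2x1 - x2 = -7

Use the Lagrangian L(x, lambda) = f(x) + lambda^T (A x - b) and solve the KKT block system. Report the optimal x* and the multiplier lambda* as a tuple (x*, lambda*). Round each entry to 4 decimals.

Form the Lagrangian:
  L(x, lambda) = (1/2) x^T Q x + c^T x + lambda^T (A x - b)
Stationarity (grad_x L = 0): Q x + c + A^T lambda = 0.
Primal feasibility: A x = b.

This gives the KKT block system:
  [ Q   A^T ] [ x     ]   [-c ]
  [ A    0  ] [ lambda ] = [ b ]

Solving the linear system:
  x*      = (-3.3636, 0.2727)
  lambda* = (8.5455)
  f(x*)   = 30.3182

x* = (-3.3636, 0.2727), lambda* = (8.5455)


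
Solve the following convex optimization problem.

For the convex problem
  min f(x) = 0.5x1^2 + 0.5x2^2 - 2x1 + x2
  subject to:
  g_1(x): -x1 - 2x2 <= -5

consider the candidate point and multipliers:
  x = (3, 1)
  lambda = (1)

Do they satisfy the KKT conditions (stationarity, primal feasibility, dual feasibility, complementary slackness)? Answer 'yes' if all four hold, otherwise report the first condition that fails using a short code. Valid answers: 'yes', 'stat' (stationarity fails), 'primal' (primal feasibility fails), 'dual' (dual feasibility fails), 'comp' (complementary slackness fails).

Gradient of f: grad f(x) = Q x + c = (1, 2)
Constraint values g_i(x) = a_i^T x - b_i:
  g_1((3, 1)) = 0
Stationarity residual: grad f(x) + sum_i lambda_i a_i = (0, 0)
  -> stationarity OK
Primal feasibility (all g_i <= 0): OK
Dual feasibility (all lambda_i >= 0): OK
Complementary slackness (lambda_i * g_i(x) = 0 for all i): OK

Verdict: yes, KKT holds.

yes


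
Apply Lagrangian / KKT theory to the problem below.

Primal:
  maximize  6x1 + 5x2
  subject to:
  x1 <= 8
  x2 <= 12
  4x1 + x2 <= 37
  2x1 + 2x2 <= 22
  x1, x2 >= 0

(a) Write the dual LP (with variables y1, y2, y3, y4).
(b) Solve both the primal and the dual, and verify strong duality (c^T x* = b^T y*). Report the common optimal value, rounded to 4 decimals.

The standard primal-dual pair for 'max c^T x s.t. A x <= b, x >= 0' is:
  Dual:  min b^T y  s.t.  A^T y >= c,  y >= 0.

So the dual LP is:
  minimize  8y1 + 12y2 + 37y3 + 22y4
  subject to:
    y1 + 4y3 + 2y4 >= 6
    y2 + y3 + 2y4 >= 5
    y1, y2, y3, y4 >= 0

Solving the primal: x* = (8, 3).
  primal value c^T x* = 63.
Solving the dual: y* = (1, 0, 0, 2.5).
  dual value b^T y* = 63.
Strong duality: c^T x* = b^T y*. Confirmed.

63


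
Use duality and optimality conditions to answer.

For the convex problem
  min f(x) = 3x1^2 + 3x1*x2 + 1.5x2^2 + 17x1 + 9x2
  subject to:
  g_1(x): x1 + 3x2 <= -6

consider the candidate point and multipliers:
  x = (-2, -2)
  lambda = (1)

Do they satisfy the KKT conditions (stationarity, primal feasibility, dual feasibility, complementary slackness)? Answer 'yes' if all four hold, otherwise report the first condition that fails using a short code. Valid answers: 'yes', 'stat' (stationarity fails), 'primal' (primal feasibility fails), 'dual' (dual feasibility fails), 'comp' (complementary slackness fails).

Gradient of f: grad f(x) = Q x + c = (-1, -3)
Constraint values g_i(x) = a_i^T x - b_i:
  g_1((-2, -2)) = -2
Stationarity residual: grad f(x) + sum_i lambda_i a_i = (0, 0)
  -> stationarity OK
Primal feasibility (all g_i <= 0): OK
Dual feasibility (all lambda_i >= 0): OK
Complementary slackness (lambda_i * g_i(x) = 0 for all i): FAILS

Verdict: the first failing condition is complementary_slackness -> comp.

comp


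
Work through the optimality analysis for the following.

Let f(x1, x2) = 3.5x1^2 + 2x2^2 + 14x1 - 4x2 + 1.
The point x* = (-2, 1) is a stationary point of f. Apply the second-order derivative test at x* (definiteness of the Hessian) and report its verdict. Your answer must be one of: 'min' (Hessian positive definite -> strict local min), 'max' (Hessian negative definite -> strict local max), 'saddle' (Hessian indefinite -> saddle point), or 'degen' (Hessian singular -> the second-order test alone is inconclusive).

Compute the Hessian H = grad^2 f:
  H = [[7, 0], [0, 4]]
Verify stationarity: grad f(x*) = H x* + g = (0, 0).
Eigenvalues of H: 4, 7.
Both eigenvalues > 0, so H is positive definite -> x* is a strict local min.

min


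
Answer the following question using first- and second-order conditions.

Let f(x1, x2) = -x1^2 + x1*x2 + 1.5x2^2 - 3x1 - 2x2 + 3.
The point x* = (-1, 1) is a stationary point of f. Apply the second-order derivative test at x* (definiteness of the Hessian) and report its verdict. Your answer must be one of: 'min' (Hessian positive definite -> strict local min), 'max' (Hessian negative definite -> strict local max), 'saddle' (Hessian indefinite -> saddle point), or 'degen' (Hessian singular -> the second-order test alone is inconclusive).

Compute the Hessian H = grad^2 f:
  H = [[-2, 1], [1, 3]]
Verify stationarity: grad f(x*) = H x* + g = (0, 0).
Eigenvalues of H: -2.1926, 3.1926.
Eigenvalues have mixed signs, so H is indefinite -> x* is a saddle point.

saddle


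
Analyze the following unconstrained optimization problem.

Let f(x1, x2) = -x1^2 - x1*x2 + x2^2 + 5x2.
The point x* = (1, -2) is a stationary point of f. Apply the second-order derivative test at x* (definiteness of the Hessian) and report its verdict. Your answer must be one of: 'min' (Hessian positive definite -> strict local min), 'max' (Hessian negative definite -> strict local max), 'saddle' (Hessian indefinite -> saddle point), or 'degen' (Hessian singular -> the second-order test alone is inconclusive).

Compute the Hessian H = grad^2 f:
  H = [[-2, -1], [-1, 2]]
Verify stationarity: grad f(x*) = H x* + g = (0, 0).
Eigenvalues of H: -2.2361, 2.2361.
Eigenvalues have mixed signs, so H is indefinite -> x* is a saddle point.

saddle


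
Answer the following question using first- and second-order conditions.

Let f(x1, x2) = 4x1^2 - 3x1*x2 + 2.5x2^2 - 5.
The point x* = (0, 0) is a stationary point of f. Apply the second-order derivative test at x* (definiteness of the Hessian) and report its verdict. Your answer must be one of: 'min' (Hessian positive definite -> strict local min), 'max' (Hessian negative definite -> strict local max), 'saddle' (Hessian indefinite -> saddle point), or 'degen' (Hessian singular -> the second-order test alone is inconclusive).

Compute the Hessian H = grad^2 f:
  H = [[8, -3], [-3, 5]]
Verify stationarity: grad f(x*) = H x* + g = (0, 0).
Eigenvalues of H: 3.1459, 9.8541.
Both eigenvalues > 0, so H is positive definite -> x* is a strict local min.

min


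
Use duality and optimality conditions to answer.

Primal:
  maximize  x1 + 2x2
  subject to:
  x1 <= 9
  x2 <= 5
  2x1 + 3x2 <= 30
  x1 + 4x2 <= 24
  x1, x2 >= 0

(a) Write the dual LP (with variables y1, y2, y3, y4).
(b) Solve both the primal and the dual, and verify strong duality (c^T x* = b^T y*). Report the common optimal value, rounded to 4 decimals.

The standard primal-dual pair for 'max c^T x s.t. A x <= b, x >= 0' is:
  Dual:  min b^T y  s.t.  A^T y >= c,  y >= 0.

So the dual LP is:
  minimize  9y1 + 5y2 + 30y3 + 24y4
  subject to:
    y1 + 2y3 + y4 >= 1
    y2 + 3y3 + 4y4 >= 2
    y1, y2, y3, y4 >= 0

Solving the primal: x* = (9, 3.75).
  primal value c^T x* = 16.5.
Solving the dual: y* = (0.5, 0, 0, 0.5).
  dual value b^T y* = 16.5.
Strong duality: c^T x* = b^T y*. Confirmed.

16.5


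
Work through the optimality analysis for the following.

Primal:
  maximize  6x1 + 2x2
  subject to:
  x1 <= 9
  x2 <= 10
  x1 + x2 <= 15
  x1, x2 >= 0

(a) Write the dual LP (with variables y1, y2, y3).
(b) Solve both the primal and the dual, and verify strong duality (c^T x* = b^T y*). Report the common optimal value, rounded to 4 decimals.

The standard primal-dual pair for 'max c^T x s.t. A x <= b, x >= 0' is:
  Dual:  min b^T y  s.t.  A^T y >= c,  y >= 0.

So the dual LP is:
  minimize  9y1 + 10y2 + 15y3
  subject to:
    y1 + y3 >= 6
    y2 + y3 >= 2
    y1, y2, y3 >= 0

Solving the primal: x* = (9, 6).
  primal value c^T x* = 66.
Solving the dual: y* = (4, 0, 2).
  dual value b^T y* = 66.
Strong duality: c^T x* = b^T y*. Confirmed.

66


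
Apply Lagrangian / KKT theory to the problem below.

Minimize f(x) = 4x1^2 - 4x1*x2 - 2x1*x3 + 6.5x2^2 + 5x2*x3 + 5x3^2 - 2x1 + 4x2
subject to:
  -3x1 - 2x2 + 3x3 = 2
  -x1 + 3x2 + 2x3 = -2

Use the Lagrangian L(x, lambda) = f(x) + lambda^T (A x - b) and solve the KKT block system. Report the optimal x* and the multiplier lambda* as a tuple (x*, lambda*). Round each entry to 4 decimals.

Form the Lagrangian:
  L(x, lambda) = (1/2) x^T Q x + c^T x + lambda^T (A x - b)
Stationarity (grad_x L = 0): Q x + c + A^T lambda = 0.
Primal feasibility: A x = b.

This gives the KKT block system:
  [ Q   A^T ] [ x     ]   [-c ]
  [ A    0  ] [ lambda ] = [ b ]

Solving the linear system:
  x*      = (-0.0019, -0.7688, 0.1522)
  lambda* = (-0.269, 1.5625)
  f(x*)   = 0.2958

x* = (-0.0019, -0.7688, 0.1522), lambda* = (-0.269, 1.5625)


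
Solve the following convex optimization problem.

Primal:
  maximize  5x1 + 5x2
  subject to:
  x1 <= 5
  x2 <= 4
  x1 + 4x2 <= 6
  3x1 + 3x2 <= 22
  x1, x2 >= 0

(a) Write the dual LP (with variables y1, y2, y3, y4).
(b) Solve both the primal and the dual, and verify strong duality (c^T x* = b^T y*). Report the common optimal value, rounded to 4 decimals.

The standard primal-dual pair for 'max c^T x s.t. A x <= b, x >= 0' is:
  Dual:  min b^T y  s.t.  A^T y >= c,  y >= 0.

So the dual LP is:
  minimize  5y1 + 4y2 + 6y3 + 22y4
  subject to:
    y1 + y3 + 3y4 >= 5
    y2 + 4y3 + 3y4 >= 5
    y1, y2, y3, y4 >= 0

Solving the primal: x* = (5, 0.25).
  primal value c^T x* = 26.25.
Solving the dual: y* = (3.75, 0, 1.25, 0).
  dual value b^T y* = 26.25.
Strong duality: c^T x* = b^T y*. Confirmed.

26.25
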